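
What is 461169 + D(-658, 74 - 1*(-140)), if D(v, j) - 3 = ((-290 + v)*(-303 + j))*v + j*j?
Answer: -55009808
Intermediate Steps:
D(v, j) = 3 + j**2 + v*(-303 + j)*(-290 + v) (D(v, j) = 3 + (((-290 + v)*(-303 + j))*v + j*j) = 3 + (((-303 + j)*(-290 + v))*v + j**2) = 3 + (v*(-303 + j)*(-290 + v) + j**2) = 3 + (j**2 + v*(-303 + j)*(-290 + v)) = 3 + j**2 + v*(-303 + j)*(-290 + v))
461169 + D(-658, 74 - 1*(-140)) = 461169 + (3 + (74 - 1*(-140))**2 - 303*(-658)**2 + 87870*(-658) + (74 - 1*(-140))*(-658)**2 - 290*(74 - 1*(-140))*(-658)) = 461169 + (3 + (74 + 140)**2 - 303*432964 - 57818460 + (74 + 140)*432964 - 290*(74 + 140)*(-658)) = 461169 + (3 + 214**2 - 131188092 - 57818460 + 214*432964 - 290*214*(-658)) = 461169 + (3 + 45796 - 131188092 - 57818460 + 92654296 + 40835480) = 461169 - 55470977 = -55009808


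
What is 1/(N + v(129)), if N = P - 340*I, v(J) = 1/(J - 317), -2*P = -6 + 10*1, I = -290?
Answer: 188/18536423 ≈ 1.0142e-5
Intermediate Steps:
P = -2 (P = -(-6 + 10*1)/2 = -(-6 + 10)/2 = -½*4 = -2)
v(J) = 1/(-317 + J)
N = 98598 (N = -2 - 340*(-290) = -2 + 98600 = 98598)
1/(N + v(129)) = 1/(98598 + 1/(-317 + 129)) = 1/(98598 + 1/(-188)) = 1/(98598 - 1/188) = 1/(18536423/188) = 188/18536423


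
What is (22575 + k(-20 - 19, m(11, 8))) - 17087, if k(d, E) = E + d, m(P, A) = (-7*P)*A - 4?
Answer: 4829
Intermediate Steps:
m(P, A) = -4 - 7*A*P (m(P, A) = -7*A*P - 4 = -4 - 7*A*P)
(22575 + k(-20 - 19, m(11, 8))) - 17087 = (22575 + ((-4 - 7*8*11) + (-20 - 19))) - 17087 = (22575 + ((-4 - 616) - 39)) - 17087 = (22575 + (-620 - 39)) - 17087 = (22575 - 659) - 17087 = 21916 - 17087 = 4829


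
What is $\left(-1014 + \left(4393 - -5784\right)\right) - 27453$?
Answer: $-18290$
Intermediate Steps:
$\left(-1014 + \left(4393 - -5784\right)\right) - 27453 = \left(-1014 + \left(4393 + 5784\right)\right) - 27453 = \left(-1014 + 10177\right) - 27453 = 9163 - 27453 = -18290$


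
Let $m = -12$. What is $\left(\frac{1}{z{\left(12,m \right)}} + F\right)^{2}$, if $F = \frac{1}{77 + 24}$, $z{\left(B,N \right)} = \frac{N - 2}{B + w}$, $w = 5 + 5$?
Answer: $\frac{1218816}{499849} \approx 2.4384$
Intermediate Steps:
$w = 10$
$z{\left(B,N \right)} = \frac{-2 + N}{10 + B}$ ($z{\left(B,N \right)} = \frac{N - 2}{B + 10} = \frac{-2 + N}{10 + B}$)
$F = \frac{1}{101} \approx 0.009901$
$\left(\frac{1}{z{\left(12,m \right)}} + F\right)^{2} = \left(\frac{1}{\frac{1}{10 + 12} \left(-2 - 12\right)} + \frac{1}{101}\right)^{2} = \left(\frac{1}{\frac{1}{22} \left(-14\right)} + \frac{1}{101}\right)^{2} = \left(\frac{1}{- \frac{7}{11}} + \frac{1}{101}\right)^{2} = \left(- \frac{11}{7} + \frac{1}{101}\right)^{2} = \left(- \frac{1104}{707}\right)^{2} = \frac{1218816}{499849}$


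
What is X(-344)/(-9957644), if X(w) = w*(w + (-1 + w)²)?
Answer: 10206566/2489411 ≈ 4.1000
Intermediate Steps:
X(-344)/(-9957644) = -344*(-344 + (-1 - 344)²)/(-9957644) = -344*(-344 + (-345)²)*(-1/9957644) = -344*(-344 + 119025)*(-1/9957644) = -344*118681*(-1/9957644) = -40826264*(-1/9957644) = 10206566/2489411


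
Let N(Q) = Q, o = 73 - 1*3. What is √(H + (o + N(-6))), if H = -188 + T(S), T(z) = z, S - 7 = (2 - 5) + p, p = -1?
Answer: 11*I ≈ 11.0*I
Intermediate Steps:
S = 3 (S = 7 + ((2 - 5) - 1) = 7 + (-3 - 1) = 7 - 4 = 3)
o = 70 (o = 73 - 3 = 70)
H = -185 (H = -188 + 3 = -185)
√(H + (o + N(-6))) = √(-185 + (70 - 6)) = √(-185 + 64) = √(-121) = 11*I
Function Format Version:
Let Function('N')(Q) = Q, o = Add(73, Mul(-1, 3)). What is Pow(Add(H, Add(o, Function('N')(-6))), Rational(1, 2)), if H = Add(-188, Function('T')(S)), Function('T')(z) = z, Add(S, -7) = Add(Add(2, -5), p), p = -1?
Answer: Mul(11, I) ≈ Mul(11.000, I)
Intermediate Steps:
S = 3 (S = Add(7, Add(Add(2, -5), -1)) = Add(7, Add(-3, -1)) = Add(7, -4) = 3)
o = 70 (o = Add(73, -3) = 70)
H = -185 (H = Add(-188, 3) = -185)
Pow(Add(H, Add(o, Function('N')(-6))), Rational(1, 2)) = Pow(Add(-185, Add(70, -6)), Rational(1, 2)) = Pow(Add(-185, 64), Rational(1, 2)) = Pow(-121, Rational(1, 2)) = Mul(11, I)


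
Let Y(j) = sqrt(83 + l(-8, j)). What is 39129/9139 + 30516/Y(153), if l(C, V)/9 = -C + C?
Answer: 39129/9139 + 30516*sqrt(83)/83 ≈ 3353.8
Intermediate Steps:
l(C, V) = 0 (l(C, V) = 9*(-C + C) = 9*0 = 0)
Y(j) = sqrt(83) (Y(j) = sqrt(83 + 0) = sqrt(83))
39129/9139 + 30516/Y(153) = 39129/9139 + 30516/(sqrt(83)) = 39129*(1/9139) + 30516*(sqrt(83)/83) = 39129/9139 + 30516*sqrt(83)/83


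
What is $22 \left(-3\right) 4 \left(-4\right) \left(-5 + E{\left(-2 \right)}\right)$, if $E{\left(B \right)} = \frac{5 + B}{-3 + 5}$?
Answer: $-3696$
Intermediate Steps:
$E{\left(B \right)} = \frac{5}{2} + \frac{B}{2}$ ($E{\left(B \right)} = \frac{5 + B}{2} = \left(5 + B\right) \frac{1}{2} = \frac{5}{2} + \frac{B}{2}$)
$22 \left(-3\right) 4 \left(-4\right) \left(-5 + E{\left(-2 \right)}\right) = 22 \left(-3\right) 4 \left(-4\right) \left(-5 + \left(\frac{5}{2} + \frac{1}{2} \left(-2\right)\right)\right) = 22 \left(-12\right) \left(-4\right) \left(-5 + \left(\frac{5}{2} - 1\right)\right) = 22 \cdot 48 \left(-5 + \frac{3}{2}\right) = 22 \cdot 48 \left(- \frac{7}{2}\right) = 22 \left(-168\right) = -3696$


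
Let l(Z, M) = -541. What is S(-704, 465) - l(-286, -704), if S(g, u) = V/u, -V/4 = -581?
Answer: 253889/465 ≈ 546.00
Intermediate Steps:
V = 2324 (V = -4*(-581) = 2324)
S(g, u) = 2324/u
S(-704, 465) - l(-286, -704) = 2324/465 - 1*(-541) = 2324*(1/465) + 541 = 2324/465 + 541 = 253889/465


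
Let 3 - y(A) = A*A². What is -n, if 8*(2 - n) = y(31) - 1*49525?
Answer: -79329/8 ≈ -9916.1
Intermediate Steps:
y(A) = 3 - A³ (y(A) = 3 - A*A² = 3 - A³)
n = 79329/8 (n = 2 - ((3 - 1*31³) - 1*49525)/8 = 2 - ((3 - 1*29791) - 49525)/8 = 2 - ((3 - 29791) - 49525)/8 = 2 - (-29788 - 49525)/8 = 2 - ⅛*(-79313) = 2 + 79313/8 = 79329/8 ≈ 9916.1)
-n = -1*79329/8 = -79329/8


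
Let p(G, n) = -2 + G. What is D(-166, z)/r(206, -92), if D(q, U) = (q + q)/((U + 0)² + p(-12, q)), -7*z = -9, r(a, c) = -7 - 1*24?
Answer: -16268/18755 ≈ -0.86740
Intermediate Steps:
r(a, c) = -31 (r(a, c) = -7 - 24 = -31)
z = 9/7 (z = -⅐*(-9) = 9/7 ≈ 1.2857)
D(q, U) = 2*q/(-14 + U²) (D(q, U) = (q + q)/((U + 0)² + (-2 - 12)) = (2*q)/(U² - 14) = (2*q)/(-14 + U²) = 2*q/(-14 + U²))
D(-166, z)/r(206, -92) = (2*(-166)/(-14 + (9/7)²))/(-31) = (2*(-166)/(-14 + 81/49))*(-1/31) = (2*(-166)/(-605/49))*(-1/31) = (2*(-166)*(-49/605))*(-1/31) = (16268/605)*(-1/31) = -16268/18755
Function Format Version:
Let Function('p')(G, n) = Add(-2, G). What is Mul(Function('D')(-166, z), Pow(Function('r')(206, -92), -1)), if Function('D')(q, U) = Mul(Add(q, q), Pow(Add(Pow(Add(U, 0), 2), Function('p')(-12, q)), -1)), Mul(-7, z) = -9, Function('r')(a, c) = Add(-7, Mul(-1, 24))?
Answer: Rational(-16268, 18755) ≈ -0.86740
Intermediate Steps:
Function('r')(a, c) = -31 (Function('r')(a, c) = Add(-7, -24) = -31)
z = Rational(9, 7) (z = Mul(Rational(-1, 7), -9) = Rational(9, 7) ≈ 1.2857)
Function('D')(q, U) = Mul(2, q, Pow(Add(-14, Pow(U, 2)), -1)) (Function('D')(q, U) = Mul(Add(q, q), Pow(Add(Pow(Add(U, 0), 2), Add(-2, -12)), -1)) = Mul(Mul(2, q), Pow(Add(Pow(U, 2), -14), -1)) = Mul(Mul(2, q), Pow(Add(-14, Pow(U, 2)), -1)) = Mul(2, q, Pow(Add(-14, Pow(U, 2)), -1)))
Mul(Function('D')(-166, z), Pow(Function('r')(206, -92), -1)) = Mul(Mul(2, -166, Pow(Add(-14, Pow(Rational(9, 7), 2)), -1)), Pow(-31, -1)) = Mul(Mul(2, -166, Pow(Add(-14, Rational(81, 49)), -1)), Rational(-1, 31)) = Mul(Mul(2, -166, Pow(Rational(-605, 49), -1)), Rational(-1, 31)) = Mul(Mul(2, -166, Rational(-49, 605)), Rational(-1, 31)) = Mul(Rational(16268, 605), Rational(-1, 31)) = Rational(-16268, 18755)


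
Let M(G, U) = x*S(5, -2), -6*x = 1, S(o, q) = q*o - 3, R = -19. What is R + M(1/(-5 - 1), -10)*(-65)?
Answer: -959/6 ≈ -159.83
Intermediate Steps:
S(o, q) = -3 + o*q (S(o, q) = o*q - 3 = -3 + o*q)
x = -⅙ (x = -⅙*1 = -⅙ ≈ -0.16667)
M(G, U) = 13/6 (M(G, U) = -(-3 + 5*(-2))/6 = -(-3 - 10)/6 = -⅙*(-13) = 13/6)
R + M(1/(-5 - 1), -10)*(-65) = -19 + (13/6)*(-65) = -19 - 845/6 = -959/6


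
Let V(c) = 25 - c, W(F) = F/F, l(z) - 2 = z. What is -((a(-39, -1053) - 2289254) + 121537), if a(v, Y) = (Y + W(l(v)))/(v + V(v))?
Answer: 54193977/25 ≈ 2.1678e+6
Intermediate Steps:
l(z) = 2 + z
W(F) = 1
a(v, Y) = 1/25 + Y/25 (a(v, Y) = (Y + 1)/(v + (25 - v)) = (1 + Y)/25 = (1 + Y)*(1/25) = 1/25 + Y/25)
-((a(-39, -1053) - 2289254) + 121537) = -(((1/25 + (1/25)*(-1053)) - 2289254) + 121537) = -(((1/25 - 1053/25) - 2289254) + 121537) = -((-1052/25 - 2289254) + 121537) = -(-57232402/25 + 121537) = -1*(-54193977/25) = 54193977/25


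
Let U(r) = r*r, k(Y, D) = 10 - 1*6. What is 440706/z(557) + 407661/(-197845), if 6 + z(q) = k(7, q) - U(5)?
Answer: -29067495139/1780605 ≈ -16325.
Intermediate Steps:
k(Y, D) = 4 (k(Y, D) = 10 - 6 = 4)
U(r) = r²
z(q) = -27 (z(q) = -6 + (4 - 1*5²) = -6 + (4 - 1*25) = -6 + (4 - 25) = -6 - 21 = -27)
440706/z(557) + 407661/(-197845) = 440706/(-27) + 407661/(-197845) = 440706*(-1/27) + 407661*(-1/197845) = -146902/9 - 407661/197845 = -29067495139/1780605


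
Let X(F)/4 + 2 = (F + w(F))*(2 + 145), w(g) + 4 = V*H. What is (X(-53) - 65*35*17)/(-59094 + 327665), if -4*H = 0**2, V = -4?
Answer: -72199/268571 ≈ -0.26883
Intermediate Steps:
H = 0 (H = -1/4*0**2 = -1/4*0 = 0)
w(g) = -4 (w(g) = -4 - 4*0 = -4 + 0 = -4)
X(F) = -2360 + 588*F (X(F) = -8 + 4*((F - 4)*(2 + 145)) = -8 + 4*((-4 + F)*147) = -8 + 4*(-588 + 147*F) = -8 + (-2352 + 588*F) = -2360 + 588*F)
(X(-53) - 65*35*17)/(-59094 + 327665) = ((-2360 + 588*(-53)) - 65*35*17)/(-59094 + 327665) = ((-2360 - 31164) - 2275*17)/268571 = (-33524 - 38675)*(1/268571) = -72199*1/268571 = -72199/268571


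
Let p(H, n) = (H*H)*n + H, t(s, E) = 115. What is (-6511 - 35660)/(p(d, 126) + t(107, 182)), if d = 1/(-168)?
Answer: -28338912/77279 ≈ -366.71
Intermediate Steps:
d = -1/168 ≈ -0.0059524
p(H, n) = H + n*H² (p(H, n) = H²*n + H = n*H² + H = H + n*H²)
(-6511 - 35660)/(p(d, 126) + t(107, 182)) = (-6511 - 35660)/(-(1 - 1/168*126)/168 + 115) = -42171/(-(1 - ¾)/168 + 115) = -42171/(-1/168*¼ + 115) = -42171/(-1/672 + 115) = -42171/77279/672 = -42171*672/77279 = -28338912/77279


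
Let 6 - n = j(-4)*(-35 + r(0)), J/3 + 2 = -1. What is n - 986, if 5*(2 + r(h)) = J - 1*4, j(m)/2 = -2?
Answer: -5692/5 ≈ -1138.4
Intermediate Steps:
J = -9 (J = -6 + 3*(-1) = -6 - 3 = -9)
j(m) = -4 (j(m) = 2*(-2) = -4)
r(h) = -23/5 (r(h) = -2 + (-9 - 1*4)/5 = -2 + (-9 - 4)/5 = -2 + (⅕)*(-13) = -2 - 13/5 = -23/5)
n = -762/5 (n = 6 - (-4)*(-35 - 23/5) = 6 - (-4)*(-198)/5 = 6 - 1*792/5 = 6 - 792/5 = -762/5 ≈ -152.40)
n - 986 = -762/5 - 986 = -5692/5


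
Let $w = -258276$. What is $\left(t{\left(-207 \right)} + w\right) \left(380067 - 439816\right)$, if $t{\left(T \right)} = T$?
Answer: $15444100767$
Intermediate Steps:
$\left(t{\left(-207 \right)} + w\right) \left(380067 - 439816\right) = \left(-207 - 258276\right) \left(380067 - 439816\right) = \left(-258483\right) \left(-59749\right) = 15444100767$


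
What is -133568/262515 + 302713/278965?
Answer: 1688236243/2929299879 ≈ 0.57633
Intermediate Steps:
-133568/262515 + 302713/278965 = 1688236243/2929299879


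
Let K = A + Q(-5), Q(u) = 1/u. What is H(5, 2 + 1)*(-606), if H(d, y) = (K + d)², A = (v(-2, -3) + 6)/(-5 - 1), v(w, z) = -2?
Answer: -776488/75 ≈ -10353.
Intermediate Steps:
Q(u) = 1/u
A = -⅔ (A = (-2 + 6)/(-5 - 1) = 4/(-6) = 4*(-⅙) = -⅔ ≈ -0.66667)
K = -13/15 (K = -⅔ + 1/(-5) = -⅔ - ⅕ = -13/15 ≈ -0.86667)
H(d, y) = (-13/15 + d)²
H(5, 2 + 1)*(-606) = ((-13 + 15*5)²/225)*(-606) = ((-13 + 75)²/225)*(-606) = ((1/225)*62²)*(-606) = ((1/225)*3844)*(-606) = (3844/225)*(-606) = -776488/75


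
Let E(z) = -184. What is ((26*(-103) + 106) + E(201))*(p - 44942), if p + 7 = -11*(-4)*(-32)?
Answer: 127759892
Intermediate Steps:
p = -1415 (p = -7 - 11*(-4)*(-32) = -7 + 44*(-32) = -7 - 1408 = -1415)
((26*(-103) + 106) + E(201))*(p - 44942) = ((26*(-103) + 106) - 184)*(-1415 - 44942) = ((-2678 + 106) - 184)*(-46357) = (-2572 - 184)*(-46357) = -2756*(-46357) = 127759892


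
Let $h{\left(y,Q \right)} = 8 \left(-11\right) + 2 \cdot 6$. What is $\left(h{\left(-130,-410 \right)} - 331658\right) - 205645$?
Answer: $-537379$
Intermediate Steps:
$h{\left(y,Q \right)} = -76$ ($h{\left(y,Q \right)} = -88 + 12 = -76$)
$\left(h{\left(-130,-410 \right)} - 331658\right) - 205645 = \left(-76 - 331658\right) - 205645 = -331734 - 205645 = -537379$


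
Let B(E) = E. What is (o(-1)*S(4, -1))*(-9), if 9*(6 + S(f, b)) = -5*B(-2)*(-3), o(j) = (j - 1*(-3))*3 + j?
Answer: 420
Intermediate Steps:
o(j) = 9 + 4*j (o(j) = (j + 3)*3 + j = (3 + j)*3 + j = (9 + 3*j) + j = 9 + 4*j)
S(f, b) = -28/3 (S(f, b) = -6 + (-5*(-2)*(-3))/9 = -6 + (10*(-3))/9 = -6 + (⅑)*(-30) = -6 - 10/3 = -28/3)
(o(-1)*S(4, -1))*(-9) = ((9 + 4*(-1))*(-28/3))*(-9) = ((9 - 4)*(-28/3))*(-9) = (5*(-28/3))*(-9) = -140/3*(-9) = 420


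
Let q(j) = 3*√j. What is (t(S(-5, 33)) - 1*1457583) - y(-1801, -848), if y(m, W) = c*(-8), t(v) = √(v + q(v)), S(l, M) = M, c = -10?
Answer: -1457663 + √(33 + 3*√33) ≈ -1.4577e+6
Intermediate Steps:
t(v) = √(v + 3*√v)
y(m, W) = 80 (y(m, W) = -10*(-8) = 80)
(t(S(-5, 33)) - 1*1457583) - y(-1801, -848) = (√(33 + 3*√33) - 1*1457583) - 1*80 = (√(33 + 3*√33) - 1457583) - 80 = (-1457583 + √(33 + 3*√33)) - 80 = -1457663 + √(33 + 3*√33)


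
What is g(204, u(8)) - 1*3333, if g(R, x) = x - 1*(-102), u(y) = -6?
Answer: -3237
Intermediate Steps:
g(R, x) = 102 + x (g(R, x) = x + 102 = 102 + x)
g(204, u(8)) - 1*3333 = (102 - 6) - 1*3333 = 96 - 3333 = -3237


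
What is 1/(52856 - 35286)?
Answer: 1/17570 ≈ 5.6915e-5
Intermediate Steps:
1/(52856 - 35286) = 1/17570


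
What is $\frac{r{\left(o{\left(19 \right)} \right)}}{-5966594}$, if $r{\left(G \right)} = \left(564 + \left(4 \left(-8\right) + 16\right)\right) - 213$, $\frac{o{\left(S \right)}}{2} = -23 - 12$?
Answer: $- \frac{335}{5966594} \approx -5.6146 \cdot 10^{-5}$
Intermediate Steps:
$o{\left(S \right)} = -70$ ($o{\left(S \right)} = 2 \left(-23 - 12\right) = 2 \left(-35\right) = -70$)
$r{\left(G \right)} = 335$ ($r{\left(G \right)} = \left(564 + \left(-32 + 16\right)\right) - 213 = \left(564 - 16\right) - 213 = 548 - 213 = 335$)
$\frac{r{\left(o{\left(19 \right)} \right)}}{-5966594} = \frac{335}{-5966594} = 335 \left(- \frac{1}{5966594}\right) = - \frac{335}{5966594}$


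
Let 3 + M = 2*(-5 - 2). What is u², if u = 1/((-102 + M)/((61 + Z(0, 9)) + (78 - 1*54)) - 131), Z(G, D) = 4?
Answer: 7921/138721284 ≈ 5.7100e-5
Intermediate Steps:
M = -17 (M = -3 + 2*(-5 - 2) = -3 + 2*(-7) = -3 - 14 = -17)
u = -89/11778 (u = 1/((-102 - 17)/((61 + 4) + (78 - 1*54)) - 131) = 1/(-119/(65 + (78 - 54)) - 131) = 1/(-119/(65 + 24) - 131) = 1/(-119/89 - 131) = 1/(-11778/89) = -89/11778 ≈ -0.0075565)
u² = (-89/11778)² = 7921/138721284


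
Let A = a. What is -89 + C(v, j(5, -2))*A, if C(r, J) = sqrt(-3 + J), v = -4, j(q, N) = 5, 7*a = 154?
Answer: -89 + 22*sqrt(2) ≈ -57.887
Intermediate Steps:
a = 22 (a = (1/7)*154 = 22)
A = 22
-89 + C(v, j(5, -2))*A = -89 + sqrt(-3 + 5)*22 = -89 + sqrt(2)*22 = -89 + 22*sqrt(2)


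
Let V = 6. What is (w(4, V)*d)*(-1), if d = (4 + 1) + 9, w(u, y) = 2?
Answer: -28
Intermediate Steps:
d = 14 (d = 5 + 9 = 14)
(w(4, V)*d)*(-1) = (2*14)*(-1) = 28*(-1) = -28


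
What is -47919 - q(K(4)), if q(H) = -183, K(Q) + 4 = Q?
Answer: -47736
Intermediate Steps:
K(Q) = -4 + Q
-47919 - q(K(4)) = -47919 - 1*(-183) = -47919 + 183 = -47736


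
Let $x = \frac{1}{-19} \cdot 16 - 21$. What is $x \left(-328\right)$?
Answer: $\frac{136120}{19} \approx 7164.2$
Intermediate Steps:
$x = - \frac{415}{19}$ ($x = \left(- \frac{1}{19}\right) 16 - 21 = - \frac{16}{19} - 21 = - \frac{415}{19} \approx -21.842$)
$x \left(-328\right) = \left(- \frac{415}{19}\right) \left(-328\right) = \frac{136120}{19}$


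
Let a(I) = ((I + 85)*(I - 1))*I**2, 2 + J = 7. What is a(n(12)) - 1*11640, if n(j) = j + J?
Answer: 460008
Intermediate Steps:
J = 5 (J = -2 + 7 = 5)
n(j) = 5 + j (n(j) = j + 5 = 5 + j)
a(I) = I**2*(-1 + I)*(85 + I) (a(I) = ((85 + I)*(-1 + I))*I**2 = ((-1 + I)*(85 + I))*I**2 = I**2*(-1 + I)*(85 + I))
a(n(12)) - 1*11640 = (5 + 12)**2*(-85 + (5 + 12)**2 + 84*(5 + 12)) - 1*11640 = 17**2*(-85 + 17**2 + 84*17) - 11640 = 289*(-85 + 289 + 1428) - 11640 = 289*1632 - 11640 = 471648 - 11640 = 460008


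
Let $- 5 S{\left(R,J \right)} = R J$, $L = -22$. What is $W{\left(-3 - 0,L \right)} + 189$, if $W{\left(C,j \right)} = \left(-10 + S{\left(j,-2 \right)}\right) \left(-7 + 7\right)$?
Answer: $189$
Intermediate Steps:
$S{\left(R,J \right)} = - \frac{J R}{5}$ ($S{\left(R,J \right)} = - \frac{R J}{5} = - \frac{J R}{5}$)
$W{\left(C,j \right)} = 0$ ($W{\left(C,j \right)} = \left(-10 - - \frac{2 j}{5}\right) \left(-7 + 7\right) = \left(-10 + \frac{2 j}{5}\right) 0 = 0$)
$W{\left(-3 - 0,L \right)} + 189 = 0 + 189 = 189$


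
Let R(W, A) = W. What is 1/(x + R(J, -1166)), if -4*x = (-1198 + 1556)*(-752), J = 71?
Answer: 1/67375 ≈ 1.4842e-5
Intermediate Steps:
x = 67304 (x = -(-1198 + 1556)*(-752)/4 = -179*(-752)/2 = -1/4*(-269216) = 67304)
1/(x + R(J, -1166)) = 1/(67304 + 71) = 1/67375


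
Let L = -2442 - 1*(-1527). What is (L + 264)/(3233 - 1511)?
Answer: -31/82 ≈ -0.37805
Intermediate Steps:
L = -915 (L = -2442 + 1527 = -915)
(L + 264)/(3233 - 1511) = (-915 + 264)/(3233 - 1511) = -651/1722 = -651*1/1722 = -31/82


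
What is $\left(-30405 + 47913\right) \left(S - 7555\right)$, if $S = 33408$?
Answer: $452634324$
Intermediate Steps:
$\left(-30405 + 47913\right) \left(S - 7555\right) = \left(-30405 + 47913\right) \left(33408 - 7555\right) = 17508 \cdot 25853 = 452634324$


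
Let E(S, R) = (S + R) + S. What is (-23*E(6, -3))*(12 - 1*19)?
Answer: 1449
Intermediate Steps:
E(S, R) = R + 2*S (E(S, R) = (R + S) + S = R + 2*S)
(-23*E(6, -3))*(12 - 1*19) = (-23*(-3 + 2*6))*(12 - 1*19) = (-23*(-3 + 12))*(12 - 19) = -23*9*(-7) = -207*(-7) = 1449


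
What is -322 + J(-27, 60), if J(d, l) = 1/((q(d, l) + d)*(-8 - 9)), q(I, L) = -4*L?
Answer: -1461557/4539 ≈ -322.00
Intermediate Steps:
J(d, l) = 1/(-17*d + 68*l) (J(d, l) = 1/((-4*l + d)*(-8 - 9)) = 1/((d - 4*l)*(-17)) = 1/(-17*d + 68*l))
-322 + J(-27, 60) = -322 - 1/(-68*60 + 17*(-27)) = -322 - 1/(-4080 - 459) = -322 - 1/(-4539) = -322 - 1*(-1/4539) = -322 + 1/4539 = -1461557/4539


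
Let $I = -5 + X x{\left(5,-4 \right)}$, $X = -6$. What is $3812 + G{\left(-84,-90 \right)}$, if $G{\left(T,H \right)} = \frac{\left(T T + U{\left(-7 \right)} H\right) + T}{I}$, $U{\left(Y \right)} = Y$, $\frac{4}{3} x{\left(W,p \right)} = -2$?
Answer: $\frac{11425}{2} \approx 5712.5$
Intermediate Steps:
$x{\left(W,p \right)} = - \frac{3}{2}$ ($x{\left(W,p \right)} = \frac{3}{4} \left(-2\right) = - \frac{3}{2}$)
$I = 4$ ($I = -5 - -9 = -5 + 9 = 4$)
$G{\left(T,H \right)} = - \frac{7 H}{4} + \frac{T}{4} + \frac{T^{2}}{4}$ ($G{\left(T,H \right)} = \frac{\left(T T - 7 H\right) + T}{4} = \left(\left(T^{2} - 7 H\right) + T\right) \frac{1}{4} = \left(T + T^{2} - 7 H\right) \frac{1}{4} = - \frac{7 H}{4} + \frac{T}{4} + \frac{T^{2}}{4}$)
$3812 + G{\left(-84,-90 \right)} = 3812 + \left(\left(- \frac{7}{4}\right) \left(-90\right) + \frac{1}{4} \left(-84\right) + \frac{\left(-84\right)^{2}}{4}\right) = 3812 + \left(\frac{315}{2} - 21 + \frac{1}{4} \cdot 7056\right) = 3812 + \left(\frac{315}{2} - 21 + 1764\right) = 3812 + \frac{3801}{2} = \frac{11425}{2}$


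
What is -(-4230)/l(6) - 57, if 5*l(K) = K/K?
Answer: 21093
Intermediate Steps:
l(K) = 1/5 (l(K) = (K/K)/5 = (1/5)*1 = 1/5)
-(-4230)/l(6) - 57 = -(-4230)/1/5 - 57 = -(-4230)*5 - 57 = -94*(-225) - 57 = 21150 - 57 = 21093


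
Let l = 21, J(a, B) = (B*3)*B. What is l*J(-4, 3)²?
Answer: 15309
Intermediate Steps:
J(a, B) = 3*B² (J(a, B) = (3*B)*B = 3*B²)
l*J(-4, 3)² = 21*(3*3²)² = 21*(3*9)² = 21*27² = 21*729 = 15309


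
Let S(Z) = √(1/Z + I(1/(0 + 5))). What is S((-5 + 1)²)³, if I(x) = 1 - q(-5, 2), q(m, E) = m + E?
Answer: 65*√65/64 ≈ 8.1882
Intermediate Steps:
q(m, E) = E + m
I(x) = 4 (I(x) = 1 - (2 - 5) = 1 - 1*(-3) = 1 + 3 = 4)
S(Z) = √(4 + 1/Z) (S(Z) = √(1/Z + 4) = √(4 + 1/Z))
S((-5 + 1)²)³ = (√(4 + 1/((-5 + 1)²)))³ = (√(4 + 1/((-4)²)))³ = (√(4 + 1/16))³ = (√(65/16))³ = (√65/4)³ = 65*√65/64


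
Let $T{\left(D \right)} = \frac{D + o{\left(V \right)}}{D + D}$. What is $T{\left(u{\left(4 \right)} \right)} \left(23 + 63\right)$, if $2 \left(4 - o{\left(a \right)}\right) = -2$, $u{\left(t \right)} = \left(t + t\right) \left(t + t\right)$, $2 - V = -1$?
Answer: $\frac{2967}{64} \approx 46.359$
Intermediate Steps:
$V = 3$ ($V = 2 - -1 = 2 + 1 = 3$)
$u{\left(t \right)} = 4 t^{2}$ ($u{\left(t \right)} = 2 t 2 t = 4 t^{2}$)
$o{\left(a \right)} = 5$ ($o{\left(a \right)} = 4 - -1 = 4 + 1 = 5$)
$T{\left(D \right)} = \frac{5 + D}{2 D}$ ($T{\left(D \right)} = \frac{D + 5}{D + D} = \frac{5 + D}{2 D}$)
$T{\left(u{\left(4 \right)} \right)} \left(23 + 63\right) = \frac{5 + 4 \cdot 4^{2}}{2 \cdot 4 \cdot 4^{2}} \left(23 + 63\right) = \frac{5 + 4 \cdot 16}{2 \cdot 4 \cdot 16} \cdot 86 = \frac{5 + 64}{2 \cdot 64} \cdot 86 = \frac{1}{2} \cdot \frac{1}{64} \cdot 69 \cdot 86 = \frac{69}{128} \cdot 86 = \frac{2967}{64}$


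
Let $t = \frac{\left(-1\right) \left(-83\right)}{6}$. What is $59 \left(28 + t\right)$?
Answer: $\frac{14809}{6} \approx 2468.2$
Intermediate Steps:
$t = \frac{83}{6}$ ($t = 83 \cdot \frac{1}{6} = \frac{83}{6} \approx 13.833$)
$59 \left(28 + t\right) = 59 \left(28 + \frac{83}{6}\right) = 59 \cdot \frac{251}{6} = \frac{14809}{6}$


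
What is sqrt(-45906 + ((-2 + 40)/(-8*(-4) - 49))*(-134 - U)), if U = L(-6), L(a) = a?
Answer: I*sqrt(13184146)/17 ≈ 213.59*I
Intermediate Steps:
U = -6
sqrt(-45906 + ((-2 + 40)/(-8*(-4) - 49))*(-134 - U)) = sqrt(-45906 + ((-2 + 40)/(-8*(-4) - 49))*(-134 - 1*(-6))) = sqrt(-45906 + (38/(32 - 49))*(-134 + 6)) = sqrt(-45906 + (38/(-17))*(-128)) = sqrt(-45906 + (38*(-1/17))*(-128)) = sqrt(-45906 - 38/17*(-128)) = sqrt(-45906 + 4864/17) = sqrt(-775538/17) = I*sqrt(13184146)/17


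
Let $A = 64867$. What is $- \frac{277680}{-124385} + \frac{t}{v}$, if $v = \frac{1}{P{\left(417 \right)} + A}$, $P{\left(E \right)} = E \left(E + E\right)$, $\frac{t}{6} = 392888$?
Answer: $\frac{24198843341710656}{24877} \approx 9.7274 \cdot 10^{11}$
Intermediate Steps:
$t = 2357328$ ($t = 6 \cdot 392888 = 2357328$)
$P{\left(E \right)} = 2 E^{2}$ ($P{\left(E \right)} = E 2 E = 2 E^{2}$)
$v = \frac{1}{412645}$ ($v = \frac{1}{2 \cdot 417^{2} + 64867} = \frac{1}{2 \cdot 173889 + 64867} = \frac{1}{347778 + 64867} = \frac{1}{412645} \approx 2.4234 \cdot 10^{-6}$)
$- \frac{277680}{-124385} + \frac{t}{v} = - \frac{277680}{-124385} + 2357328 \frac{1}{\frac{1}{412645}} = \left(-277680\right) \left(- \frac{1}{124385}\right) + 2357328 \cdot 412645 = \frac{55536}{24877} + 972739612560 = \frac{24198843341710656}{24877}$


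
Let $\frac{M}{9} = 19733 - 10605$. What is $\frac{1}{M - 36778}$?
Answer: $\frac{1}{45374} \approx 2.2039 \cdot 10^{-5}$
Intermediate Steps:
$M = 82152$ ($M = 9 \left(19733 - 10605\right) = 9 \cdot 9128 = 82152$)
$\frac{1}{M - 36778} = \frac{1}{82152 - 36778} = \frac{1}{45374}$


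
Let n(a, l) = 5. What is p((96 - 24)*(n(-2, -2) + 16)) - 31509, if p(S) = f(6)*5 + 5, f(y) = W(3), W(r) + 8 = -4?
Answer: -31564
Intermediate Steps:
W(r) = -12 (W(r) = -8 - 4 = -12)
f(y) = -12
p(S) = -55 (p(S) = -12*5 + 5 = -60 + 5 = -55)
p((96 - 24)*(n(-2, -2) + 16)) - 31509 = -55 - 31509 = -31564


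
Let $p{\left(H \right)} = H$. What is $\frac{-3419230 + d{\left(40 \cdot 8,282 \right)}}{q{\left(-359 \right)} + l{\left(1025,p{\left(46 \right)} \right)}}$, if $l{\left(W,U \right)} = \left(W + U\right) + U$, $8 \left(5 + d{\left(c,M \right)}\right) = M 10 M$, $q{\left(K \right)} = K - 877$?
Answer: $\frac{3319830}{119} \approx 27898.0$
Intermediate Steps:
$q{\left(K \right)} = -877 + K$
$d{\left(c,M \right)} = -5 + \frac{5 M^{2}}{4}$ ($d{\left(c,M \right)} = -5 + \frac{M 10 M}{8} = -5 + \frac{10 M M}{8} = -5 + \frac{10 M^{2}}{8} = -5 + \frac{5 M^{2}}{4}$)
$l{\left(W,U \right)} = W + 2 U$ ($l{\left(W,U \right)} = \left(U + W\right) + U = W + 2 U$)
$\frac{-3419230 + d{\left(40 \cdot 8,282 \right)}}{q{\left(-359 \right)} + l{\left(1025,p{\left(46 \right)} \right)}} = \frac{-3419230 - \left(5 - \frac{5 \cdot 282^{2}}{4}\right)}{\left(-877 - 359\right) + \left(1025 + 2 \cdot 46\right)} = \frac{-3419230 + \left(-5 + \frac{5}{4} \cdot 79524\right)}{-1236 + \left(1025 + 92\right)} = \frac{-3419230 + \left(-5 + 99405\right)}{-1236 + 1117} = \frac{-3419230 + 99400}{-119} = \left(-3319830\right) \left(- \frac{1}{119}\right) = \frac{3319830}{119}$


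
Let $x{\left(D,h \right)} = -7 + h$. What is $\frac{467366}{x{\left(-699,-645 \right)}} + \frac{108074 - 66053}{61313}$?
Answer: $- \frac{2044872419}{2855434} \approx -716.13$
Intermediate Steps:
$\frac{467366}{x{\left(-699,-645 \right)}} + \frac{108074 - 66053}{61313} = \frac{467366}{-7 - 645} + \frac{108074 - 66053}{61313} = \frac{467366}{-652} + 42021 \cdot \frac{1}{61313} = 467366 \left(- \frac{1}{652}\right) + \frac{6003}{8759} = - \frac{233683}{326} + \frac{6003}{8759} = - \frac{2044872419}{2855434}$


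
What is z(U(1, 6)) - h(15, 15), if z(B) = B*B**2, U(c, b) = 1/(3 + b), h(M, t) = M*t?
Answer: -164024/729 ≈ -225.00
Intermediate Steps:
z(B) = B**3
z(U(1, 6)) - h(15, 15) = (1/(3 + 6))**3 - 15*15 = (1/9)**3 - 1*225 = (1/9)**3 - 225 = 1/729 - 225 = -164024/729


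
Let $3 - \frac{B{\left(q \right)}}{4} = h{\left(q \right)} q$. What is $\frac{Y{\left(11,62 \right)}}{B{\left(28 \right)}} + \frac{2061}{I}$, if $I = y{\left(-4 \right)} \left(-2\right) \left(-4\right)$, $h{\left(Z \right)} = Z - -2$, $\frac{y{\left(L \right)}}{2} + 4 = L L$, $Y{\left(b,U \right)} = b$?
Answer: $\frac{574843}{53568} \approx 10.731$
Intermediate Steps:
$y{\left(L \right)} = -8 + 2 L^{2}$ ($y{\left(L \right)} = -8 + 2 L L = -8 + 2 L^{2}$)
$h{\left(Z \right)} = 2 + Z$ ($h{\left(Z \right)} = Z + 2 = 2 + Z$)
$B{\left(q \right)} = 12 - 4 q \left(2 + q\right)$ ($B{\left(q \right)} = 12 - 4 \left(2 + q\right) q = 12 - 4 q \left(2 + q\right)$)
$I = 192$ ($I = \left(-8 + 2 \left(-4\right)^{2}\right) \left(-2\right) \left(-4\right) = \left(-8 + 2 \cdot 16\right) \left(-2\right) \left(-4\right) = \left(-8 + 32\right) \left(-2\right) \left(-4\right) = 24 \left(-2\right) \left(-4\right) = \left(-48\right) \left(-4\right) = 192$)
$\frac{Y{\left(11,62 \right)}}{B{\left(28 \right)}} + \frac{2061}{I} = \frac{11}{12 - 112 \left(2 + 28\right)} + \frac{2061}{192} = \frac{11}{12 - 112 \cdot 30} + 2061 \cdot \frac{1}{192} = \frac{11}{12 - 3360} + \frac{687}{64} = \frac{11}{-3348} + \frac{687}{64} = 11 \left(- \frac{1}{3348}\right) + \frac{687}{64} = - \frac{11}{3348} + \frac{687}{64} = \frac{574843}{53568}$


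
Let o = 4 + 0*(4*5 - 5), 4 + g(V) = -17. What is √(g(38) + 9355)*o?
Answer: 4*√9334 ≈ 386.45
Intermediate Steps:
g(V) = -21 (g(V) = -4 - 17 = -21)
o = 4 (o = 4 + 0*(20 - 5) = 4 + 0*15 = 4 + 0 = 4)
√(g(38) + 9355)*o = √(-21 + 9355)*4 = √9334*4 = 4*√9334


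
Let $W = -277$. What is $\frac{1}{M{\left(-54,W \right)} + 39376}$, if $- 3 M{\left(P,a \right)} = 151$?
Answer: $\frac{3}{117977} \approx 2.5429 \cdot 10^{-5}$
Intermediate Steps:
$M{\left(P,a \right)} = - \frac{151}{3}$ ($M{\left(P,a \right)} = \left(- \frac{1}{3}\right) 151 = - \frac{151}{3}$)
$\frac{1}{M{\left(-54,W \right)} + 39376} = \frac{1}{- \frac{151}{3} + 39376} = \frac{1}{\frac{117977}{3}} = \frac{3}{117977}$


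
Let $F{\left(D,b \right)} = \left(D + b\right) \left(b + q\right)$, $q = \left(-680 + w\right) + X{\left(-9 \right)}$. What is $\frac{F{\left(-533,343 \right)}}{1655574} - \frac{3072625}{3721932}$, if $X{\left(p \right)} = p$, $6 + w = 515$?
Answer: $- \frac{867037715965}{1026988974828} \approx -0.84425$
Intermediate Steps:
$w = 509$ ($w = -6 + 515 = 509$)
$q = -180$ ($q = \left(-680 + 509\right) - 9 = -171 - 9 = -180$)
$F{\left(D,b \right)} = \left(-180 + b\right) \left(D + b\right)$ ($F{\left(D,b \right)} = \left(D + b\right) \left(b - 180\right) = \left(D + b\right) \left(-180 + b\right) = \left(-180 + b\right) \left(D + b\right)$)
$\frac{F{\left(-533,343 \right)}}{1655574} - \frac{3072625}{3721932} = \frac{343^{2} - -95940 - 61740 - 182819}{1655574} - \frac{3072625}{3721932} = \left(117649 + 95940 - 61740 - 182819\right) \frac{1}{1655574} - \frac{3072625}{3721932} = \left(-30970\right) \frac{1}{1655574} - \frac{3072625}{3721932} = - \frac{15485}{827787} - \frac{3072625}{3721932} = - \frac{867037715965}{1026988974828}$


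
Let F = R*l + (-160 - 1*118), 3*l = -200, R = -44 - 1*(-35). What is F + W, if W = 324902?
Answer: 325224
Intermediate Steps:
R = -9 (R = -44 + 35 = -9)
l = -200/3 (l = (1/3)*(-200) = -200/3 ≈ -66.667)
F = 322 (F = -9*(-200/3) + (-160 - 1*118) = 600 + (-160 - 118) = 600 - 278 = 322)
F + W = 322 + 324902 = 325224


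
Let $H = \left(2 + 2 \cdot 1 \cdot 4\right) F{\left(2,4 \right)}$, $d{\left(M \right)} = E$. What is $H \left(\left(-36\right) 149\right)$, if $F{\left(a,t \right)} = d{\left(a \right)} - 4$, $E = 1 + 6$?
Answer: $-160920$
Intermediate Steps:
$E = 7$
$d{\left(M \right)} = 7$
$F{\left(a,t \right)} = 3$ ($F{\left(a,t \right)} = 7 - 4 = 3$)
$H = 30$ ($H = \left(2 + 2 \cdot 1 \cdot 4\right) 3 = \left(2 + 2 \cdot 4\right) 3 = \left(2 + 8\right) 3 = 10 \cdot 3 = 30$)
$H \left(\left(-36\right) 149\right) = 30 \left(\left(-36\right) 149\right) = 30 \left(-5364\right) = -160920$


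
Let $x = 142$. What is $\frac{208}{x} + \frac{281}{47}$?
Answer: $\frac{24839}{3337} \approx 7.4435$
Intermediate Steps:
$\frac{208}{x} + \frac{281}{47} = \frac{208}{142} + \frac{281}{47} = 208 \cdot \frac{1}{142} + 281 \cdot \frac{1}{47} = \frac{104}{71} + \frac{281}{47} = \frac{24839}{3337}$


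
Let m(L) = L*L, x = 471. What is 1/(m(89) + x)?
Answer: 1/8392 ≈ 0.00011916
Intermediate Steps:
m(L) = L**2
1/(m(89) + x) = 1/(89**2 + 471) = 1/(7921 + 471) = 1/8392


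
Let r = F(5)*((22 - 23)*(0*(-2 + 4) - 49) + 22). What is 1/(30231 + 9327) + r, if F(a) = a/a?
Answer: 2808619/39558 ≈ 71.000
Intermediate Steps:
F(a) = 1
r = 71 (r = 1*((22 - 23)*(0*(-2 + 4) - 49) + 22) = 1*(-(0*2 - 49) + 22) = 1*(-(0 - 49) + 22) = 1*(-1*(-49) + 22) = 1*(49 + 22) = 1*71 = 71)
1/(30231 + 9327) + r = 1/(30231 + 9327) + 71 = 1/39558 + 71 = 2808619/39558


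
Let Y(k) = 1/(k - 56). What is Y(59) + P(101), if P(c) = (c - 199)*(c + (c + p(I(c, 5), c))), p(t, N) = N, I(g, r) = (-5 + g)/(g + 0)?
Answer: -89081/3 ≈ -29694.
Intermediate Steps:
I(g, r) = (-5 + g)/g
P(c) = 3*c*(-199 + c) (P(c) = (c - 199)*(c + (c + c)) = (-199 + c)*(c + 2*c) = (-199 + c)*(3*c) = 3*c*(-199 + c))
Y(k) = 1/(-56 + k)
Y(59) + P(101) = 1/(-56 + 59) + 3*101*(-199 + 101) = 1/3 + 3*101*(-98) = ⅓ - 29694 = -89081/3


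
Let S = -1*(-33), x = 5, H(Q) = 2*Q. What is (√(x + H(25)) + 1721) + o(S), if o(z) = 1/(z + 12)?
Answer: 77446/45 + √55 ≈ 1728.4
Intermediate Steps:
S = 33
o(z) = 1/(12 + z)
(√(x + H(25)) + 1721) + o(S) = (√(5 + 2*25) + 1721) + 1/(12 + 33) = (√(5 + 50) + 1721) + 1/45 = (√55 + 1721) + 1/45 = (1721 + √55) + 1/45 = 77446/45 + √55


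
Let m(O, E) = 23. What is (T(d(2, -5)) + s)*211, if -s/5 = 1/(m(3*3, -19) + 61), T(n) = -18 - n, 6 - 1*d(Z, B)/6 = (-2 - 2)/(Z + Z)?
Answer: -1064495/84 ≈ -12673.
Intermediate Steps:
d(Z, B) = 36 + 12/Z (d(Z, B) = 36 - 6*(-2 - 2)/(Z + Z) = 36 - (-24)/(2*Z) = 36 - (-24)*1/(2*Z) = 36 - (-12)/Z = 36 + 12/Z)
s = -5/84 (s = -5/(23 + 61) = -5/84 ≈ -0.059524)
(T(d(2, -5)) + s)*211 = ((-18 - (36 + 12/2)) - 5/84)*211 = ((-18 - (36 + 12*(½))) - 5/84)*211 = ((-18 - (36 + 6)) - 5/84)*211 = ((-18 - 1*42) - 5/84)*211 = ((-18 - 42) - 5/84)*211 = (-60 - 5/84)*211 = -5045/84*211 = -1064495/84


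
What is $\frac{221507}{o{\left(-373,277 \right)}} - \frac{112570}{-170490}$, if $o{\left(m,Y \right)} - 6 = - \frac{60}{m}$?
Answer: $\frac{156516693225}{4353178} \approx 35955.0$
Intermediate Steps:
$o{\left(m,Y \right)} = 6 - \frac{60}{m}$
$\frac{221507}{o{\left(-373,277 \right)}} - \frac{112570}{-170490} = \frac{221507}{6 - \frac{60}{-373}} - \frac{112570}{-170490} = \frac{221507}{6 - - \frac{60}{373}} - - \frac{11257}{17049} = \frac{221507}{6 + \frac{60}{373}} + \frac{11257}{17049} = \frac{221507}{\frac{2298}{373}} + \frac{11257}{17049} = 221507 \cdot \frac{373}{2298} + \frac{11257}{17049} = \frac{82622111}{2298} + \frac{11257}{17049} = \frac{156516693225}{4353178}$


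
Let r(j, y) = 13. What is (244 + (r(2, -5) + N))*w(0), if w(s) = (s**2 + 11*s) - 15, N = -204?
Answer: -795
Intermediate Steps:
w(s) = -15 + s**2 + 11*s
(244 + (r(2, -5) + N))*w(0) = (244 + (13 - 204))*(-15 + 0**2 + 11*0) = (244 - 191)*(-15 + 0 + 0) = 53*(-15) = -795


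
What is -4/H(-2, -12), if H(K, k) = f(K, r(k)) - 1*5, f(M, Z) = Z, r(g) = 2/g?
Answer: 24/31 ≈ 0.77419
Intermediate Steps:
H(K, k) = -5 + 2/k (H(K, k) = 2/k - 1*5 = 2/k - 5 = -5 + 2/k)
-4/H(-2, -12) = -4/(-5 + 2/(-12)) = -4/(-5 + 2*(-1/12)) = -4/(-5 - ⅙) = -4/(-31/6) = -4*(-6/31) = 24/31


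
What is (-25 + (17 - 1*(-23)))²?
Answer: 225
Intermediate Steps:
(-25 + (17 - 1*(-23)))² = (-25 + (17 + 23))² = (-25 + 40)² = 15² = 225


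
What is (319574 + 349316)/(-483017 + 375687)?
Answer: -66889/10733 ≈ -6.2321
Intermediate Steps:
(319574 + 349316)/(-483017 + 375687) = 668890/(-107330) = 668890*(-1/107330) = -66889/10733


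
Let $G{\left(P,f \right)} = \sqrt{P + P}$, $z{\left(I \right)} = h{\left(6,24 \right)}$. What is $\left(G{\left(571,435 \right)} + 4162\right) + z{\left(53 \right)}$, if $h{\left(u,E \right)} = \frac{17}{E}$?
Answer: $\frac{99905}{24} + \sqrt{1142} \approx 4196.5$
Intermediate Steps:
$z{\left(I \right)} = \frac{17}{24}$
$G{\left(P,f \right)} = \sqrt{2} \sqrt{P}$ ($G{\left(P,f \right)} = \sqrt{2 P} = \sqrt{2} \sqrt{P}$)
$\left(G{\left(571,435 \right)} + 4162\right) + z{\left(53 \right)} = \left(\sqrt{2} \sqrt{571} + 4162\right) + \frac{17}{24} = \left(\sqrt{1142} + 4162\right) + \frac{17}{24} = \left(4162 + \sqrt{1142}\right) + \frac{17}{24} = \frac{99905}{24} + \sqrt{1142}$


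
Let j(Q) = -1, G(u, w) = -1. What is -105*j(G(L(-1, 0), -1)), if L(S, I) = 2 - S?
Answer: 105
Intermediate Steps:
-105*j(G(L(-1, 0), -1)) = -105*(-1) = 105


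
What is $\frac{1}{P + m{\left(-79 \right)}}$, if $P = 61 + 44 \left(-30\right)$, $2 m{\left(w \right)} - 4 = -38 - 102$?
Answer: $- \frac{1}{1327} \approx -0.00075358$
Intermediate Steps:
$m{\left(w \right)} = -68$ ($m{\left(w \right)} = 2 + \frac{-38 - 102}{2} = 2 + \frac{1}{2} \left(-140\right) = 2 - 70 = -68$)
$P = -1259$ ($P = 61 - 1320 = -1259$)
$\frac{1}{P + m{\left(-79 \right)}} = \frac{1}{-1259 - 68} = \frac{1}{-1327} = - \frac{1}{1327}$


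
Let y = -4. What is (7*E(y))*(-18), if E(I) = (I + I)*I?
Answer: -4032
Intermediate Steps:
E(I) = 2*I² (E(I) = (2*I)*I = 2*I²)
(7*E(y))*(-18) = (7*(2*(-4)²))*(-18) = (7*(2*16))*(-18) = (7*32)*(-18) = 224*(-18) = -4032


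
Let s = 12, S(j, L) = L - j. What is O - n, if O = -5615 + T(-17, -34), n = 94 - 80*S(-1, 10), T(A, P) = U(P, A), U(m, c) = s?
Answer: -4817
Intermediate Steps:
U(m, c) = 12
T(A, P) = 12
n = -786 (n = 94 - 80*(10 - 1*(-1)) = 94 - 80*(10 + 1) = 94 - 80*11 = 94 - 880 = -786)
O = -5603 (O = -5615 + 12 = -5603)
O - n = -5603 - 1*(-786) = -5603 + 786 = -4817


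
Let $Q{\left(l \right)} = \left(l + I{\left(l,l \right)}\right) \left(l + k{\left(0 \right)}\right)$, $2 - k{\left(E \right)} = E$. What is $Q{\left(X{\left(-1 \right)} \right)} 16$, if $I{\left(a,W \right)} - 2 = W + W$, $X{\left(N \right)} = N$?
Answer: $-16$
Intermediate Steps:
$I{\left(a,W \right)} = 2 + 2 W$ ($I{\left(a,W \right)} = 2 + \left(W + W\right) = 2 + 2 W$)
$k{\left(E \right)} = 2 - E$
$Q{\left(l \right)} = \left(2 + l\right) \left(2 + 3 l\right)$ ($Q{\left(l \right)} = \left(l + \left(2 + 2 l\right)\right) \left(l + \left(2 - 0\right)\right) = \left(2 + 3 l\right) \left(l + \left(2 + 0\right)\right) = \left(2 + 3 l\right) \left(l + 2\right) = \left(2 + 3 l\right) \left(2 + l\right) = \left(2 + l\right) \left(2 + 3 l\right)$)
$Q{\left(X{\left(-1 \right)} \right)} 16 = \left(4 + 3 \left(-1\right)^{2} + 8 \left(-1\right)\right) 16 = \left(4 + 3 \cdot 1 - 8\right) 16 = \left(4 + 3 - 8\right) 16 = \left(-1\right) 16 = -16$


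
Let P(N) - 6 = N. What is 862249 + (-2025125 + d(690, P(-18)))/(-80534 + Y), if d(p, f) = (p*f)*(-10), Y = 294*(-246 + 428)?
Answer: 23305083799/27026 ≈ 8.6232e+5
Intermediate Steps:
Y = 53508 (Y = 294*182 = 53508)
P(N) = 6 + N
d(p, f) = -10*f*p (d(p, f) = (f*p)*(-10) = -10*f*p)
862249 + (-2025125 + d(690, P(-18)))/(-80534 + Y) = 862249 + (-2025125 - 10*(6 - 18)*690)/(-80534 + 53508) = 862249 + (-2025125 - 10*(-12)*690)/(-27026) = 862249 + (-2025125 + 82800)*(-1/27026) = 862249 - 1942325*(-1/27026) = 862249 + 1942325/27026 = 23305083799/27026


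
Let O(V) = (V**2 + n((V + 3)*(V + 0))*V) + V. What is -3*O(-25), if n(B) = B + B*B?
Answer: 22726950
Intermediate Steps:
n(B) = B + B**2
O(V) = V + V**2 + V**2*(1 + V*(3 + V))*(3 + V) (O(V) = (V**2 + (((V + 3)*(V + 0))*(1 + (V + 3)*(V + 0)))*V) + V = (V**2 + (((3 + V)*V)*(1 + (3 + V)*V))*V) + V = (V**2 + ((V*(3 + V))*(1 + V*(3 + V)))*V) + V = (V**2 + (V*(1 + V*(3 + V))*(3 + V))*V) + V = (V**2 + V**2*(1 + V*(3 + V))*(3 + V)) + V = V + V**2 + V**2*(1 + V*(3 + V))*(3 + V))
-3*O(-25) = -(-75)*(1 - 25 - 25*(1 - 25*(3 - 25))*(3 - 25)) = -(-75)*(1 - 25 - 25*(1 - 25*(-22))*(-22)) = -(-75)*(1 - 25 - 25*(1 + 550)*(-22)) = -(-75)*(1 - 25 - 25*551*(-22)) = -(-75)*(1 - 25 + 303050) = -(-75)*303026 = -3*(-7575650) = 22726950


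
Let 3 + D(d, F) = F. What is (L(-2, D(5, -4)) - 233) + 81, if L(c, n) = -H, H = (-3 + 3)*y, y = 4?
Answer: -152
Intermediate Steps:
H = 0 (H = (-3 + 3)*4 = 0*4 = 0)
D(d, F) = -3 + F
L(c, n) = 0 (L(c, n) = -1*0 = 0)
(L(-2, D(5, -4)) - 233) + 81 = (0 - 233) + 81 = -233 + 81 = -152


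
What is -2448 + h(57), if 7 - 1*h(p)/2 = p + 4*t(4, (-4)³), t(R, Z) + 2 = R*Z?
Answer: -484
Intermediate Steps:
t(R, Z) = -2 + R*Z
h(p) = 2078 - 2*p (h(p) = 14 - 2*(p + 4*(-2 + 4*(-4)³)) = 14 - 2*(p + 4*(-2 + 4*(-64))) = 14 - 2*(p + 4*(-2 - 256)) = 14 - 2*(p + 4*(-258)) = 14 - 2*(p - 1032) = 14 - 2*(-1032 + p) = 14 + (2064 - 2*p) = 2078 - 2*p)
-2448 + h(57) = -2448 + (2078 - 2*57) = -2448 + (2078 - 114) = -2448 + 1964 = -484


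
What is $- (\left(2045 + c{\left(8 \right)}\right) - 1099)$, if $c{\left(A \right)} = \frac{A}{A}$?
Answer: $-947$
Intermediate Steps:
$c{\left(A \right)} = 1$
$- (\left(2045 + c{\left(8 \right)}\right) - 1099) = - (\left(2045 + 1\right) - 1099) = - (2046 - 1099) = \left(-1\right) 947 = -947$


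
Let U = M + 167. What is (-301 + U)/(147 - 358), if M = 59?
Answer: 75/211 ≈ 0.35545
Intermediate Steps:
U = 226 (U = 59 + 167 = 226)
(-301 + U)/(147 - 358) = (-301 + 226)/(147 - 358) = -75/(-211) = -75*(-1/211) = 75/211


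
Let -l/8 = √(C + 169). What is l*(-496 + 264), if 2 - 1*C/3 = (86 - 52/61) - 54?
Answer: 9280*√12139/61 ≈ 16761.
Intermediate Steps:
C = -5334/61 (C = 6 - 3*((86 - 52/61) - 54) = 6 - 3*(5194/61 - 54) = 6 - 3*1900/61 = 6 - 5700/61 = -5334/61 ≈ -87.443)
l = -40*√12139/61 (l = -8*√(-5334/61 + 169) = -40*√12139/61 ≈ -72.247)
l*(-496 + 264) = (-40*√12139/61)*(-496 + 264) = -40*√12139/61*(-232) = 9280*√12139/61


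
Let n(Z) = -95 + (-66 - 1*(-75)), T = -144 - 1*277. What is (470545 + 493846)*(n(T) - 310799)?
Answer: -299814696035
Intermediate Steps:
T = -421 (T = -144 - 277 = -421)
n(Z) = -86 (n(Z) = -95 + (-66 + 75) = -95 + 9 = -86)
(470545 + 493846)*(n(T) - 310799) = (470545 + 493846)*(-86 - 310799) = 964391*(-310885) = -299814696035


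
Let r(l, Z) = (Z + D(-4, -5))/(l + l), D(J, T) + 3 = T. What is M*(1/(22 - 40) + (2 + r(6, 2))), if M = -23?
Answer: -299/9 ≈ -33.222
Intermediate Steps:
D(J, T) = -3 + T
r(l, Z) = (-8 + Z)/(2*l) (r(l, Z) = (Z + (-3 - 5))/(l + l) = (Z - 8)/((2*l)) = (-8 + Z)*(1/(2*l)) = (-8 + Z)/(2*l))
M*(1/(22 - 40) + (2 + r(6, 2))) = -23*(1/(22 - 40) + (2 + (1/2)*(-8 + 2)/6)) = -23*(1/(-18) + (2 + (1/2)*(1/6)*(-6))) = -23*(-1/18 + (2 - 1/2)) = -23*(-1/18 + 3/2) = -23*13/9 = -299/9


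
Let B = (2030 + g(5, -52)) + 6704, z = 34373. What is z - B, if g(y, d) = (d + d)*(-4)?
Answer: 25223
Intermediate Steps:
g(y, d) = -8*d (g(y, d) = (2*d)*(-4) = -8*d)
B = 9150 (B = (2030 - 8*(-52)) + 6704 = (2030 + 416) + 6704 = 2446 + 6704 = 9150)
z - B = 34373 - 1*9150 = 34373 - 9150 = 25223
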